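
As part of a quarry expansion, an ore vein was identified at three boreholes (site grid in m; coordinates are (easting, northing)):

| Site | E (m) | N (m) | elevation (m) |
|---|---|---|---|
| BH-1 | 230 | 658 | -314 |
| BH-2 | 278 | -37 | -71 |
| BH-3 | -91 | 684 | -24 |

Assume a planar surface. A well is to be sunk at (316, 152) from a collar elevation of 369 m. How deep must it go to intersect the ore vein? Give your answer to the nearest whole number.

Two edge vectors: BH-1→BH-2 = (48, -695, 243), BH-1→BH-3 = (-321, 26, 290).
Normal n = (BH-1→BH-2) × (BH-1→BH-3) = (-207868, -91923, -221847).
So ∂z/∂E = −n_x/n_z = −0.93699 and ∂z/∂N = −n_y/n_z = −0.41435.
Intercept c from BH-1: -314 + 215.51 + 272.64 = 174.15.
At (316, 152): z_contact = −296.1 − 63.0 + 174.15 = -184.9 m.
Depth below ground = 369 − (-184.9) = 554 m.

554 m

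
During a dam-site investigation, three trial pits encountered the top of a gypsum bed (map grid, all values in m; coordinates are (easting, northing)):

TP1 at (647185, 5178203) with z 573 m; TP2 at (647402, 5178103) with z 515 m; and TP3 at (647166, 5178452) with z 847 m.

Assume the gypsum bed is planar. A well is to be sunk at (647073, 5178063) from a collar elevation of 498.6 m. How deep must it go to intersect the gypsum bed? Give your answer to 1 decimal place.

Let the plane be z = a·E + b·N + c.
TP2−TP1: 217a − 100b = −58;  TP3−TP1: −19a + 249b = 274.
Solving gives a = 0.248556576, b = 1.119367771.
Then c = 573 − a·647185 − b·5178203 = −5956602.64.
At (647073, 5178063): z_contact = 160834.25 + 5796156.84 − 5956602.64 = 388.45 m.
Depth below ground = 498.6 − 388.45 = 110.1 m.

110.1 m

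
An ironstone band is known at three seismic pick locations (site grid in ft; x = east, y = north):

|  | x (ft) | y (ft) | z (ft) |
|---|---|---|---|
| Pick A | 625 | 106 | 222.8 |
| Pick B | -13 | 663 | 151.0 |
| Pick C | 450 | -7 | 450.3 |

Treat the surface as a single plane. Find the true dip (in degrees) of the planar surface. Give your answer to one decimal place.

49.3°

Let the plane be z = a·x + b·y + c.
Pick B−Pick A: −638a + 557b = −71.8;  Pick C−Pick A: −175a − 113b = 227.5.
Solving gives a = −0.69944, b = −0.93006.
Gradient magnitude |∇z| = √(a² + b²) = √(0.48922 + 0.86502) = 1.16372.
True dip = arctan(1.16372) = 49.3°, dipping toward NE (azimuth ≈ 037°).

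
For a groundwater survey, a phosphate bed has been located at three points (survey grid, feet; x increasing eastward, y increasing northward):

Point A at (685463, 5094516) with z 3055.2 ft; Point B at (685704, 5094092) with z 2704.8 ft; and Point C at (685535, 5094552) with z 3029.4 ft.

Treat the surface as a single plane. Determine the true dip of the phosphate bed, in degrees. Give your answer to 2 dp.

Let the plane be z = a·x + b·y + c.
Point B−Point A: 241a − 424b = −350.4;  Point C−Point A: 72a + 36b = −25.8.
Solving gives a = −0.60080, b = 0.48493.
Gradient magnitude |∇z| = √(a² + b²) = √(0.36096 + 0.23515) = 0.77208.
True dip = arctan(0.77208) = 37.67°, dipping toward SE (azimuth ≈ 129°).

37.67°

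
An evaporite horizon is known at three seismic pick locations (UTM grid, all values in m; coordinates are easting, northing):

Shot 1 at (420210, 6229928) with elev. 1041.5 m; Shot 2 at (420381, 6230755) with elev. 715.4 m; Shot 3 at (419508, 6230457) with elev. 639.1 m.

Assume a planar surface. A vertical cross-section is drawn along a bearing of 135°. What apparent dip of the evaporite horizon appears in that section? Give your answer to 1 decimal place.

25.8°

Let the plane be z = a·easting + b·northing + c.
Shot 2−Shot 1: 171a + 827b = −326.1;  Shot 3−Shot 1: −702a + 529b = −402.4.
Solving gives a = 0.23886, b = −0.44371.
Unit vector along 135° is (sin 135°, cos 135°) = (0.7071, -0.7071).
Slope in that direction = a·(0.7071) + b·(-0.7071) = 0.48265.
Apparent dip = arctan|0.48265| = 25.8° (true dip is 26.7°, so apparent ≤ true as expected).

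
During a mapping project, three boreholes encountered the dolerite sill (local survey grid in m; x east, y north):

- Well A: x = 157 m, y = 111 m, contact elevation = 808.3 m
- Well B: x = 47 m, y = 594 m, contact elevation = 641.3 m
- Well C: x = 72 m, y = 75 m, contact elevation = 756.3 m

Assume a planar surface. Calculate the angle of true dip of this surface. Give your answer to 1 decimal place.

Two edge vectors: Well A→Well B = (-110, 483, -167), Well A→Well C = (-85, -36, -52).
Normal n = (Well A→Well B) × (Well A→Well C) = (-31128, 8475, 45015).
So ∂z/∂x = −n_x/n_z = 0.69150 and ∂z/∂y = −n_y/n_z = −0.18827.
Gradient magnitude |∇z| = √(a² + b²) = √(0.47818 + 0.03545) = 0.71667.
True dip = arctan(0.71667) = 35.6°, dipping toward WNW (azimuth ≈ 285°).

35.6°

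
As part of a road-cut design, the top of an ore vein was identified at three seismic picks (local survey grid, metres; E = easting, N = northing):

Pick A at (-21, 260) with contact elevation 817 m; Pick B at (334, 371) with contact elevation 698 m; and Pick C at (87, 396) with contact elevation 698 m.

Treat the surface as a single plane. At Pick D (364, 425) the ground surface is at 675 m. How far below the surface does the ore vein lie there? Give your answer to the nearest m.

Two edge vectors: Pick A→Pick B = (355, 111, -119), Pick A→Pick C = (108, 136, -119).
Normal n = (Pick A→Pick B) × (Pick A→Pick C) = (2975, 29393, 36292).
So ∂z/∂E = −n_x/n_z = −0.08197 and ∂z/∂N = −n_y/n_z = −0.80990.
Intercept c from Pick A: 817 − 1.72 + 210.57 = 1025.85.
At (364, 425): z_contact = −29.8 − 344.2 + 1025.85 = 651.8 m.
Depth below ground = 675 − 651.8 = 23 m.

23 m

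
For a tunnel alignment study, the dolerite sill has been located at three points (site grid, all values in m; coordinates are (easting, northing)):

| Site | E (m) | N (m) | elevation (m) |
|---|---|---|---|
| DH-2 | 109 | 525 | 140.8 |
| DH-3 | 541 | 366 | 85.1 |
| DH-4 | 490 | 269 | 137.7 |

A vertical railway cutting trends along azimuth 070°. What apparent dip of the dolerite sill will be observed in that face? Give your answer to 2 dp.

Two edge vectors: DH-2→DH-3 = (432, -159, -55.7), DH-2→DH-4 = (381, -256, -3.1).
Normal n = (DH-2→DH-3) × (DH-2→DH-4) = (-13766.3, -19882.5, -50013).
So ∂z/∂E = −n_x/n_z = −0.27525 and ∂z/∂N = −n_y/n_z = −0.39755.
Unit vector along 070° is (sin 70°, cos 70°) = (0.9397, 0.3420).
Slope in that direction = a·(0.9397) + b·(0.3420) = −0.39462.
Apparent dip = arctan|0.39462| = 21.54° (true dip is 25.8°, so apparent ≤ true as expected).

21.54°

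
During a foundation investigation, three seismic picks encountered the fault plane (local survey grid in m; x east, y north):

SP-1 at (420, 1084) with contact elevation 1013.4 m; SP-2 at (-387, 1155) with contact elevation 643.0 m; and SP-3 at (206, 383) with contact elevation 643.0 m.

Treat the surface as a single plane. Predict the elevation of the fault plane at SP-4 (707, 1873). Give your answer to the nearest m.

Let the plane be z = a·x + b·y + c.
SP-2−SP-1: −807a + 71b = −370.4;  SP-3−SP-1: −214a − 701b = −370.4.
Solving gives a = 0.49225, b = 0.37811.
Then c = 1013.4 − a·420 − b·1084 = 396.78.
At (707, 1873): z = 348.0 + 708.2 + 396.78 = 1453.0 m.

1453 m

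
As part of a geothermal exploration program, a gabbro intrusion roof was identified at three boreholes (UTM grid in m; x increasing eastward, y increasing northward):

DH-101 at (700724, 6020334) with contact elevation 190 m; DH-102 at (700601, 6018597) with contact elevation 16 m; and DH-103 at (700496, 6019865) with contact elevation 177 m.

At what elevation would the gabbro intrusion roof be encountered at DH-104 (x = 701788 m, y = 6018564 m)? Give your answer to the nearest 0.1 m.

-194.8 m

Let the plane be z = a·x + b·y + c.
DH-102−DH-101: −123a − 1737b = −174;  DH-103−DH-101: −228a − 469b = −13.
Solving gives a = −0.174450050, b = 0.112525824.
Then c = 190 − a·700724 − b·6020334 = −555011.71.
At (701788, 6018564): z = −122427.0 + 677243.9 − 555011.71 = -194.8 m.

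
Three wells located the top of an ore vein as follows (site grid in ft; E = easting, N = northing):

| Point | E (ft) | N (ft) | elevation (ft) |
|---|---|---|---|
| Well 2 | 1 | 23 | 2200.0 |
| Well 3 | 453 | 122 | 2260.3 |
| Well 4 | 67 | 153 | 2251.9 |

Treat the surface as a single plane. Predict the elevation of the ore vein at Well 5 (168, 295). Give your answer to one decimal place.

2310.1 ft

Let the plane be z = a·E + b·N + c.
Well 3−Well 2: 452a + 99b = 60.3;  Well 4−Well 2: 66a + 130b = 51.9.
Solving gives a = 0.05172, b = 0.37298.
Then c = 2200 − a·1 − b·23 = 2191.37.
At (168, 295): z = 8.7 + 110.0 + 2191.37 = 2310.1 ft.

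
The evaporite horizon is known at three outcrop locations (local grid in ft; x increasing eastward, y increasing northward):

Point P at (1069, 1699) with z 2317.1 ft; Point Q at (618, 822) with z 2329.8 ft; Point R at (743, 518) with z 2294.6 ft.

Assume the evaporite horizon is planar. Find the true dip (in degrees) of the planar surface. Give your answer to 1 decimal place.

Two edge vectors: Point P→Point Q = (-451, -877, 12.7), Point P→Point R = (-326, -1181, -22.5).
Normal n = (Point P→Point Q) × (Point P→Point R) = (34731.2, -14287.7, 246729).
So ∂z/∂x = −n_x/n_z = −0.14077 and ∂z/∂y = −n_y/n_z = 0.05791.
Gradient magnitude |∇z| = √(a² + b²) = √(0.01982 + 0.00335) = 0.15221.
True dip = arctan(0.15221) = 8.7°, dipping toward ESE (azimuth ≈ 112°).

8.7°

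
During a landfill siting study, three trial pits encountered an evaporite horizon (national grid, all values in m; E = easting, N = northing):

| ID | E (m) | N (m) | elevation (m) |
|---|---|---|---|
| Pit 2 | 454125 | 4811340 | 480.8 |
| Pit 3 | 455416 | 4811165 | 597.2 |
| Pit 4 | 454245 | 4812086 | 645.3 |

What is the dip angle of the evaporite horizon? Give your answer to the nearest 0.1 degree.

Two edge vectors: Pit 2→Pit 3 = (1291, -175, 116.4), Pit 2→Pit 4 = (120, 746, 164.5).
Normal n = (Pit 2→Pit 3) × (Pit 2→Pit 4) = (-115621.9, -198401.5, 984086).
So ∂z/∂E = −n_x/n_z = 0.11749 and ∂z/∂N = −n_y/n_z = 0.20161.
Gradient magnitude |∇z| = √(a² + b²) = √(0.01380 + 0.04065) = 0.23335.
True dip = arctan(0.23335) = 13.1°, dipping toward SSW (azimuth ≈ 210°).

13.1°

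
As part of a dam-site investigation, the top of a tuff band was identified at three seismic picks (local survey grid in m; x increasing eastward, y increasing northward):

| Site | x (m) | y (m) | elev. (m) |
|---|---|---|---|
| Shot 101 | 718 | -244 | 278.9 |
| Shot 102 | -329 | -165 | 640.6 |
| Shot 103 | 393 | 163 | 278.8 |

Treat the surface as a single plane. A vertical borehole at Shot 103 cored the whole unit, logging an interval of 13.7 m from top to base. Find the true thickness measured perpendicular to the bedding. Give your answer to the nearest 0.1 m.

12.4 m

Two edge vectors: Shot 101→Shot 102 = (-1047, 79, 361.7), Shot 101→Shot 103 = (-325, 407, -0.1).
Normal n = (Shot 101→Shot 102) × (Shot 101→Shot 103) = (-147219.8, -117657.2, -400454).
So ∂z/∂x = −n_x/n_z = −0.36763 and ∂z/∂y = −n_y/n_z = −0.29381.
|∇z| = √(a²+b²) = 0.47061, so dip δ = arctan(0.47061) = 25.20°.
True thickness = vertical thickness × cos δ = 13.7 × cos 25.20° = 12.4 m.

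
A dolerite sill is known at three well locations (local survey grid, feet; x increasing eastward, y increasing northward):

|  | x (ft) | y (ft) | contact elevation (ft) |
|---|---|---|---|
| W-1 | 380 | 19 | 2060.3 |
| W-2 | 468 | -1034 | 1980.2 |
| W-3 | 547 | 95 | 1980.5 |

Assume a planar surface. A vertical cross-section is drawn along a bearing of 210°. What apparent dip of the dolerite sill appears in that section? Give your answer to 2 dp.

Two edge vectors: W-1→W-2 = (88, -1053, -80.1), W-1→W-3 = (167, 76, -79.8).
Normal n = (W-1→W-2) × (W-1→W-3) = (90117, -6354.3, 182539).
So ∂z/∂x = −n_x/n_z = −0.49369 and ∂z/∂y = −n_y/n_z = 0.03481.
Unit vector along 210° is (sin 210°, cos 210°) = (-0.5000, -0.8660).
Slope in that direction = a·(-0.5000) + b·(-0.8660) = 0.21670.
Apparent dip = arctan|0.21670| = 12.23° (true dip is 26.3°, so apparent ≤ true as expected).

12.23°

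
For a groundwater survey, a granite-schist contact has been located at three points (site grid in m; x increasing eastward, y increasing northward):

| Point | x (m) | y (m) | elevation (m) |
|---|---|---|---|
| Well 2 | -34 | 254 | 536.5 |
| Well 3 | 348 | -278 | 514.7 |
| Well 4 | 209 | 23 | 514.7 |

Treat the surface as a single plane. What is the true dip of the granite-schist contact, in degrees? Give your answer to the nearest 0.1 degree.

10.0°

Let the plane be z = a·x + b·y + c.
Well 3−Well 2: 382a − 532b = −21.8;  Well 4−Well 2: 243a − 231b = −21.8.
Solving gives a = −0.15991, b = −0.07385.
Gradient magnitude |∇z| = √(a² + b²) = √(0.02557 + 0.00545) = 0.17614.
True dip = arctan(0.17614) = 10.0°, dipping toward ENE (azimuth ≈ 065°).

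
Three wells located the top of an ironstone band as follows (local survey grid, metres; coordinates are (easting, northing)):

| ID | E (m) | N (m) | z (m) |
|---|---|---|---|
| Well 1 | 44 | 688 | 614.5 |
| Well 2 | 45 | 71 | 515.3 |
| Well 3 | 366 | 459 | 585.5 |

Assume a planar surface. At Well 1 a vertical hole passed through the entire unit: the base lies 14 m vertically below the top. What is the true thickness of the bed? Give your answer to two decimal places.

13.82 m

Two edge vectors: Well 1→Well 2 = (1, -617, -99.2), Well 1→Well 3 = (322, -229, -29).
Normal n = (Well 1→Well 2) × (Well 1→Well 3) = (-4823.8, -31913.4, 198445).
So ∂z/∂E = −n_x/n_z = 0.02431 and ∂z/∂N = −n_y/n_z = 0.16082.
|∇z| = √(a²+b²) = 0.16264, so dip δ = arctan(0.16264) = 9.24°.
True thickness = vertical thickness × cos δ = 14 × cos 9.24° = 13.82 m.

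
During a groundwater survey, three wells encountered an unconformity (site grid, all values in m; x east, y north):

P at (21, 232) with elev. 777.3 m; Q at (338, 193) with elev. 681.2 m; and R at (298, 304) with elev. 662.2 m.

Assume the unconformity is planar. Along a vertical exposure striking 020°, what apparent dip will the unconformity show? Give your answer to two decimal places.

Two edge vectors: P→Q = (317, -39, -96.1), P→R = (277, 72, -115.1).
Normal n = (P→Q) × (P→R) = (11408.1, 9867, 33627).
So ∂z/∂x = −n_x/n_z = −0.33925 and ∂z/∂y = −n_y/n_z = −0.29342.
Unit vector along 020° is (sin 20°, cos 20°) = (0.3420, 0.9397).
Slope in that direction = a·(0.3420) + b·(0.9397) = −0.39176.
Apparent dip = arctan|0.39176| = 21.39° (true dip is 24.2°, so apparent ≤ true as expected).

21.39°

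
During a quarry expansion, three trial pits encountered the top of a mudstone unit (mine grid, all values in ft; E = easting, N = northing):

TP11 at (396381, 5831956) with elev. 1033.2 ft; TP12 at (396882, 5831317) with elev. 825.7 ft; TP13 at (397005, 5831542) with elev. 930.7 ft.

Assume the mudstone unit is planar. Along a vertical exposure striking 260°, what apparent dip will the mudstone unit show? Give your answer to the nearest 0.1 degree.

10.0°

Two edge vectors: TP11→TP12 = (501, -639, -207.5), TP11→TP13 = (624, -414, -102.5).
Normal n = (TP11→TP12) × (TP11→TP13) = (-20407.5, -78127.5, 191322).
So ∂z/∂E = −n_x/n_z = 0.10667 and ∂z/∂N = −n_y/n_z = 0.40836.
Unit vector along 260° is (sin 260°, cos 260°) = (-0.9848, -0.1736).
Slope in that direction = a·(-0.9848) + b·(-0.1736) = −0.17596.
Apparent dip = arctan|0.17596| = 10.0° (true dip is 22.9°, so apparent ≤ true as expected).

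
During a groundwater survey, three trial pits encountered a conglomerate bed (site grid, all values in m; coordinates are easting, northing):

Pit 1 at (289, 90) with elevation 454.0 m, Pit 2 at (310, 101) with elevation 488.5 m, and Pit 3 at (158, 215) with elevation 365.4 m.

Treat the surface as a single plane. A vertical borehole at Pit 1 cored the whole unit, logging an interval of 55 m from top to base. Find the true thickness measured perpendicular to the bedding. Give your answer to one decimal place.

31.1 m

Two edge vectors: Pit 1→Pit 2 = (21, 11, 34.5), Pit 1→Pit 3 = (-131, 125, -88.6).
Normal n = (Pit 1→Pit 2) × (Pit 1→Pit 3) = (-5287.1, -2658.9, 4066).
So ∂z/∂easting = −n_x/n_z = 1.30032 and ∂z/∂northing = −n_y/n_z = 0.65394.
|∇z| = √(a²+b²) = 1.45549, so dip δ = arctan(1.45549) = 55.51°.
True thickness = vertical thickness × cos δ = 55 × cos 55.51° = 31.1 m.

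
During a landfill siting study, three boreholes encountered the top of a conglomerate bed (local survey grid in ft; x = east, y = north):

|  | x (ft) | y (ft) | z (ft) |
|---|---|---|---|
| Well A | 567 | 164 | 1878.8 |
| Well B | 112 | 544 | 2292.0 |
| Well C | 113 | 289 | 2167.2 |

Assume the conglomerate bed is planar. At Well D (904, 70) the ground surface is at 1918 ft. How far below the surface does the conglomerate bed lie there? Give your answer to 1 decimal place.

Two edge vectors: Well A→Well B = (-455, 380, 413.2), Well A→Well C = (-454, 125, 288.4).
Normal n = (Well A→Well B) × (Well A→Well C) = (57942, -56370.8, 115645).
So ∂z/∂x = −n_x/n_z = −0.50103 and ∂z/∂y = −n_y/n_z = 0.48745.
Intercept c from Well A: 1878.8 + 284.09 − 79.94 = 2082.94.
At (904, 70): z_contact = −452.93 + 34.12 + 2082.94 = 1664.13 ft.
Depth below ground = 1918 − 1664.13 = 253.9 ft.

253.9 ft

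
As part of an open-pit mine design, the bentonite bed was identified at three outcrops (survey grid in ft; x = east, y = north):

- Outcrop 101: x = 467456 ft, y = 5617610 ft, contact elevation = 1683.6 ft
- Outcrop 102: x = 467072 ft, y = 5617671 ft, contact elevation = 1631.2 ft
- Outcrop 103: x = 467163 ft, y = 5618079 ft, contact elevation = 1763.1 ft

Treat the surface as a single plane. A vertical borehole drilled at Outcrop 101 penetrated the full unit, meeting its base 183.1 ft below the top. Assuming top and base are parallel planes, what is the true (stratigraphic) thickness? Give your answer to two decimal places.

Two edge vectors: Outcrop 101→Outcrop 102 = (-384, 61, -52.4), Outcrop 101→Outcrop 103 = (-293, 469, 79.5).
Normal n = (Outcrop 101→Outcrop 102) × (Outcrop 101→Outcrop 103) = (29425.1, 45881.2, -162223).
So ∂z/∂x = −n_x/n_z = 0.18139 and ∂z/∂y = −n_y/n_z = 0.28283.
|∇z| = √(a²+b²) = 0.33600, so dip δ = arctan(0.33600) = 18.57°.
True thickness = vertical thickness × cos δ = 183.1 × cos 18.57° = 173.56 ft.

173.56 ft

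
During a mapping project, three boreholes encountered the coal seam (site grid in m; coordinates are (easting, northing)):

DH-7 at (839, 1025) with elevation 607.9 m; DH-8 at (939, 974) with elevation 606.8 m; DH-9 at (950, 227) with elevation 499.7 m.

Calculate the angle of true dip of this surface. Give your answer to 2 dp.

8.94°

Let the plane be z = a·E + b·N + c.
DH-8−DH-7: 100a − 51b = −1.1;  DH-9−DH-7: 111a − 798b = −108.2.
Solving gives a = 0.06259, b = 0.14430.
Gradient magnitude |∇z| = √(a² + b²) = √(0.00392 + 0.02082) = 0.15729.
True dip = arctan(0.15729) = 8.94°, dipping toward SSW (azimuth ≈ 203°).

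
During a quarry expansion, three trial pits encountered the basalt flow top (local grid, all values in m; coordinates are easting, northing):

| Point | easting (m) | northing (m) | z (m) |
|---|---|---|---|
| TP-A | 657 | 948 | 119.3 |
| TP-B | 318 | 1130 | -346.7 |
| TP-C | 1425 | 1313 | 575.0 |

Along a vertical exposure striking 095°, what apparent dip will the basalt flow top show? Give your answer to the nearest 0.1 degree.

Two edge vectors: TP-A→TP-B = (-339, 182, -466), TP-A→TP-C = (768, 365, 455.7).
Normal n = (TP-A→TP-B) × (TP-A→TP-C) = (253027.4, -203405.7, -263511).
So ∂z/∂easting = −n_x/n_z = 0.96022 and ∂z/∂northing = −n_y/n_z = −0.77191.
Unit vector along 095° is (sin 95°, cos 95°) = (0.9962, -0.0872).
Slope in that direction = a·(0.9962) + b·(-0.0872) = 1.02384.
Apparent dip = arctan|1.02384| = 45.7° (true dip is 50.9°, so apparent ≤ true as expected).

45.7°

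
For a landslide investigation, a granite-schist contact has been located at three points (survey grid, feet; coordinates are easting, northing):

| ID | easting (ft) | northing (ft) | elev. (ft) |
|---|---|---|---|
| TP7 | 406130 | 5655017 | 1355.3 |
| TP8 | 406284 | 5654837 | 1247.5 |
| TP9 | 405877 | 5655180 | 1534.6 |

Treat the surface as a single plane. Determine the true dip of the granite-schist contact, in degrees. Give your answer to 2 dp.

35.74°

Two edge vectors: TP7→TP8 = (154, -180, -107.8), TP7→TP9 = (-253, 163, 179.3).
Normal n = (TP7→TP8) × (TP7→TP9) = (-14702.6, -338.8, -20438).
So ∂z/∂easting = −n_x/n_z = −0.71938 and ∂z/∂northing = −n_y/n_z = −0.01658.
Gradient magnitude |∇z| = √(a² + b²) = √(0.51750 + 0.00027) = 0.71957.
True dip = arctan(0.71957) = 35.74°, dipping toward E (azimuth ≈ 089°).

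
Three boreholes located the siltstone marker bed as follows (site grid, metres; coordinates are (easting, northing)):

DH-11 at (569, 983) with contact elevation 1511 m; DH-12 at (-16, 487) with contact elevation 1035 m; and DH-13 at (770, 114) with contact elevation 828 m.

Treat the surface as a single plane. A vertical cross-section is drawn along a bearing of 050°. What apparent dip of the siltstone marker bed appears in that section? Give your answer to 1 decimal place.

Two edge vectors: DH-11→DH-12 = (-585, -496, -476), DH-11→DH-13 = (201, -869, -683).
Normal n = (DH-11→DH-12) × (DH-11→DH-13) = (-74876, -495231, 608061).
So ∂z/∂E = −n_x/n_z = 0.12314 and ∂z/∂N = −n_y/n_z = 0.81444.
Unit vector along 050° is (sin 50°, cos 50°) = (0.7660, 0.6428).
Slope in that direction = a·(0.7660) + b·(0.6428) = 0.61784.
Apparent dip = arctan|0.61784| = 31.7° (true dip is 39.5°, so apparent ≤ true as expected).

31.7°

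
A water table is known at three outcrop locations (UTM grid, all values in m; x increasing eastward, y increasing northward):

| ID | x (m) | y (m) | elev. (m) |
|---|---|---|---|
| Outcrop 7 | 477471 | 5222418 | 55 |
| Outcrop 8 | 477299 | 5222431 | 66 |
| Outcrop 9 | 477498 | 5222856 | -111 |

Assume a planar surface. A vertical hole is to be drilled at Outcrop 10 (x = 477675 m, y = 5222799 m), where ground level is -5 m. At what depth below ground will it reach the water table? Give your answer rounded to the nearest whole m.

Two edge vectors: Outcrop 7→Outcrop 8 = (-172, 13, 11), Outcrop 7→Outcrop 9 = (27, 438, -166).
Normal n = (Outcrop 7→Outcrop 8) × (Outcrop 7→Outcrop 9) = (-6976, -28255, -75687).
So ∂z/∂x = −n_x/n_z = −0.09216906 and ∂z/∂y = −n_y/n_z = −0.37331378.
Intercept c from Outcrop 7: 55 + 44008.06 + 1949600.60 = 1993663.66.
At (477675, 5222799): z_contact = −44026.9 − 1949742.8 + 1993663.66 = -106.0 m.
Depth below ground = -5 − (-106.0) = 101 m.

101 m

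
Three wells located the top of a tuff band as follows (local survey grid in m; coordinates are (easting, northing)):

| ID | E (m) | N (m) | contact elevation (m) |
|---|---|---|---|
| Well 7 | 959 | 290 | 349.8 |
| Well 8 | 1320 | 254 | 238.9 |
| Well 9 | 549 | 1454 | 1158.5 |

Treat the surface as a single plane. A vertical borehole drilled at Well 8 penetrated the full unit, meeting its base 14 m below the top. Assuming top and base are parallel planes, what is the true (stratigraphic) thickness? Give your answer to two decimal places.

Two edge vectors: Well 7→Well 8 = (361, -36, -110.9), Well 7→Well 9 = (-410, 1164, 808.7).
Normal n = (Well 7→Well 8) × (Well 7→Well 9) = (99974.4, -246471.7, 405444).
So ∂z/∂E = −n_x/n_z = −0.24658 and ∂z/∂N = −n_y/n_z = 0.60791.
|∇z| = √(a²+b²) = 0.65601, so dip δ = arctan(0.65601) = 33.27°.
True thickness = vertical thickness × cos δ = 14 × cos 33.27° = 11.71 m.

11.71 m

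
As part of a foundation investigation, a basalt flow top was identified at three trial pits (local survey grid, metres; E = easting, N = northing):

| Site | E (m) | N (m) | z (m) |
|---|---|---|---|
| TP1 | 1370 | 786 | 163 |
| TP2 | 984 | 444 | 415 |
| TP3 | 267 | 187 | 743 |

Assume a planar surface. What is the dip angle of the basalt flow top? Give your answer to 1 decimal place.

26.2°

Let the plane be z = a·E + b·N + c.
TP2−TP1: −386a − 342b = 252;  TP3−TP1: −1103a − 599b = 580.
Solving gives a = −0.32471, b = −0.37035.
Gradient magnitude |∇z| = √(a² + b²) = √(0.10544 + 0.13716) = 0.49254.
True dip = arctan(0.49254) = 26.2°, dipping toward NE (azimuth ≈ 041°).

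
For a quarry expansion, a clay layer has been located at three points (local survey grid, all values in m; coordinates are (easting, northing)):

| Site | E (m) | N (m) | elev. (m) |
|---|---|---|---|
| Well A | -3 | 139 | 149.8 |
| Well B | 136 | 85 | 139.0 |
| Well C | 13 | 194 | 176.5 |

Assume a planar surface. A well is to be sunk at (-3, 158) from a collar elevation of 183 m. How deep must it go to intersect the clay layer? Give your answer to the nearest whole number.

25 m

Two edge vectors: Well A→Well B = (139, -54, -10.8), Well A→Well C = (16, 55, 26.7).
Normal n = (Well A→Well B) × (Well A→Well C) = (-847.8, -3884.1, 8509).
So ∂z/∂E = −n_x/n_z = 0.09964 and ∂z/∂N = −n_y/n_z = 0.45647.
Intercept c from Well A: 149.8 + 0.30 − 63.45 = 86.65.
At (-3, 158): z_contact = −0.3 + 72.1 + 86.65 = 158.5 m.
Depth below ground = 183 − 158.5 = 25 m.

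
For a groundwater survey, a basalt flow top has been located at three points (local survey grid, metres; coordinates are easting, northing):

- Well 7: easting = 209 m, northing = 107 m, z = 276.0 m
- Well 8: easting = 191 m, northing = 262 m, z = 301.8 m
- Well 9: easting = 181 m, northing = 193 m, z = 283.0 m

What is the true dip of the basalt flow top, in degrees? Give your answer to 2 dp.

Let the plane be z = a·easting + b·northing + c.
Well 8−Well 7: −18a + 155b = 25.8;  Well 9−Well 7: −28a + 86b = 7.
Solving gives a = 0.40609, b = 0.21361.
Gradient magnitude |∇z| = √(a² + b²) = √(0.16491 + 0.04563) = 0.45884.
True dip = arctan(0.45884) = 24.65°, dipping toward WSW (azimuth ≈ 242°).

24.65°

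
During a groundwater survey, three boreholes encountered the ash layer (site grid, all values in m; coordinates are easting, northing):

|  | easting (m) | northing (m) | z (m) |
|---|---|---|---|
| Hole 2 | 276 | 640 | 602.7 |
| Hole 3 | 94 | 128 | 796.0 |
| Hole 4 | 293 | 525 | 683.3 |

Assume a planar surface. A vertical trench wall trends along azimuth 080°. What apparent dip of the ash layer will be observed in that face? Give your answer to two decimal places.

Let the plane be z = a·easting + b·northing + c.
Hole 3−Hole 2: −182a − 512b = 193.3;  Hole 4−Hole 2: 17a − 115b = 80.6.
Solving gives a = 0.64243, b = −0.60590.
Unit vector along 080° is (sin 80°, cos 80°) = (0.9848, 0.1736).
Slope in that direction = a·(0.9848) + b·(0.1736) = 0.52745.
Apparent dip = arctan|0.52745| = 27.81° (true dip is 41.4°, so apparent ≤ true as expected).

27.81°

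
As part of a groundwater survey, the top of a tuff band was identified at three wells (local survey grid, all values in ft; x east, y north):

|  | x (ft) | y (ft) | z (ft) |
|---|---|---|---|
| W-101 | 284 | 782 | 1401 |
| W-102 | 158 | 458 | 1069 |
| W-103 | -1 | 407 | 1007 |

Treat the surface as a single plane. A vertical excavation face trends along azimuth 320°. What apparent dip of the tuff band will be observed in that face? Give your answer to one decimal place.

35.7°

Two edge vectors: W-101→W-102 = (-126, -324, -332), W-101→W-103 = (-285, -375, -394).
Normal n = (W-101→W-102) × (W-101→W-103) = (3156, 44976, -45090).
So ∂z/∂x = −n_x/n_z = 0.06999 and ∂z/∂y = −n_y/n_z = 0.99747.
Unit vector along 320° is (sin 320°, cos 320°) = (-0.6428, 0.7660).
Slope in that direction = a·(-0.6428) + b·(0.7660) = 0.71912.
Apparent dip = arctan|0.71912| = 35.7° (true dip is 45.0°, so apparent ≤ true as expected).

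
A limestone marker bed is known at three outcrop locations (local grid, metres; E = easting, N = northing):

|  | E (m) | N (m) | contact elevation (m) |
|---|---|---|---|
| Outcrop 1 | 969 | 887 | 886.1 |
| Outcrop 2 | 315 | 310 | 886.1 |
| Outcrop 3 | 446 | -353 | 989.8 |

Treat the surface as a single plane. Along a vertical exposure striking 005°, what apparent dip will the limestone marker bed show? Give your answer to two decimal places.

6.98°

Two edge vectors: Outcrop 1→Outcrop 2 = (-654, -577, 0), Outcrop 1→Outcrop 3 = (-523, -1240, 103.7).
Normal n = (Outcrop 1→Outcrop 2) × (Outcrop 1→Outcrop 3) = (-59834.9, 67819.8, 509189).
So ∂z/∂E = −n_x/n_z = 0.11751 and ∂z/∂N = −n_y/n_z = −0.13319.
Unit vector along 005° is (sin 5°, cos 5°) = (0.0872, 0.9962).
Slope in that direction = a·(0.0872) + b·(0.9962) = −0.12244.
Apparent dip = arctan|0.12244| = 6.98° (true dip is 10.1°, so apparent ≤ true as expected).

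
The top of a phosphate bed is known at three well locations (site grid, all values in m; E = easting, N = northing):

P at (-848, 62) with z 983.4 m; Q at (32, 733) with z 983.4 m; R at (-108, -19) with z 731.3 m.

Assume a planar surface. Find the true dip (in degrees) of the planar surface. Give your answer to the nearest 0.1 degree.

26.2°

Let the plane be z = a·E + b·N + c.
Q−P: 880a + 671b = 0;  R−P: 740a − 81b = −252.1.
Solving gives a = −0.29791, b = 0.39070.
Gradient magnitude |∇z| = √(a² + b²) = √(0.08875 + 0.15265) = 0.49132.
True dip = arctan(0.49132) = 26.2°, dipping toward SE (azimuth ≈ 143°).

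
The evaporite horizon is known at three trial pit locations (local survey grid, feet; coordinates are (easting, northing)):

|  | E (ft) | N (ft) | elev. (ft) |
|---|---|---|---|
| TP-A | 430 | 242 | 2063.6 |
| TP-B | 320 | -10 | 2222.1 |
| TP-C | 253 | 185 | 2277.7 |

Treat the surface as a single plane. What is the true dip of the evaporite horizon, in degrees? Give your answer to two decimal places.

Let the plane be z = a·E + b·N + c.
TP-B−TP-A: −110a − 252b = 158.5;  TP-C−TP-A: −177a − 57b = 214.1.
Solving gives a = −1.17177, b = −0.11748.
Gradient magnitude |∇z| = √(a² + b²) = √(1.37305 + 0.01380) = 1.17765.
True dip = arctan(1.17765) = 49.66°, dipping toward E (azimuth ≈ 084°).

49.66°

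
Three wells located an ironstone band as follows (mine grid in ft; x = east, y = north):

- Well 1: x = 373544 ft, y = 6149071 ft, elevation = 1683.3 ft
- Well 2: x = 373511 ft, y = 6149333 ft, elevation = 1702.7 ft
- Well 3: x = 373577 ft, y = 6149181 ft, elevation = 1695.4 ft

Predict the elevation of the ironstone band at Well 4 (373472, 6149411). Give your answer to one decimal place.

1706.0 ft

Two edge vectors: Well 1→Well 2 = (-33, 262, 19.4), Well 1→Well 3 = (33, 110, 12.1).
Normal n = (Well 1→Well 2) × (Well 1→Well 3) = (1036.2, 1039.5, -12276).
So ∂z/∂x = −n_x/n_z = 0.084408602 and ∂z/∂y = −n_y/n_z = 0.084677419.
Intercept c from Well 1: 1683.3 − 31530.33 − 520687.46 = −550534.49.
At (373472, 6149411): z = 31524.2 + 520716.3 − 550534.49 = 1706.0 ft.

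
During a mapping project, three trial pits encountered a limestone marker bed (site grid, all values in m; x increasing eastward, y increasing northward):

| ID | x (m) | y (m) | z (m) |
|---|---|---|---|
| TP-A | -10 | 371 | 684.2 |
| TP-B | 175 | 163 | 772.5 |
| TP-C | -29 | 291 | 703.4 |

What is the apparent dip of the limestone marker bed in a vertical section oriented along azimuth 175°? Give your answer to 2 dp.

Let the plane be z = a·x + b·y + c.
TP-B−TP-A: 185a − 208b = 88.3;  TP-C−TP-A: −19a − 80b = 19.2.
Solving gives a = 0.16374, b = −0.27889.
Unit vector along 175° is (sin 175°, cos 175°) = (0.0872, -0.9962).
Slope in that direction = a·(0.0872) + b·(-0.9962) = 0.29210.
Apparent dip = arctan|0.29210| = 16.28° (true dip is 17.9°, so apparent ≤ true as expected).

16.28°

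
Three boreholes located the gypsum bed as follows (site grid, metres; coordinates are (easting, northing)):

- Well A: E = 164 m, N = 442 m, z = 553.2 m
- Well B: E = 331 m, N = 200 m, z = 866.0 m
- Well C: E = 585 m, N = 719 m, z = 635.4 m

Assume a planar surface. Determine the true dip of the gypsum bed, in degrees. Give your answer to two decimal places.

47.02°

Let the plane be z = a·E + b·N + c.
Well B−Well A: 167a − 242b = 312.8;  Well C−Well A: 421a + 277b = 82.2.
Solving gives a = 0.71917, b = −0.79628.
Gradient magnitude |∇z| = √(a² + b²) = √(0.51720 + 0.63406) = 1.07297.
True dip = arctan(1.07297) = 47.02°, dipping toward NW (azimuth ≈ 318°).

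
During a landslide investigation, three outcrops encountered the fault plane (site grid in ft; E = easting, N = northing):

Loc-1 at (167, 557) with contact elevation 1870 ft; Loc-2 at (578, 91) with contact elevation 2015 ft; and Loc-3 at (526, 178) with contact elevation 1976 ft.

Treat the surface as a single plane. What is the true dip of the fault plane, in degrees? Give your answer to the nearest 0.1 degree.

Two edge vectors: Loc-1→Loc-2 = (411, -466, 145), Loc-1→Loc-3 = (359, -379, 106).
Normal n = (Loc-1→Loc-2) × (Loc-1→Loc-3) = (5559, 8489, 11525).
So ∂z/∂E = −n_x/n_z = −0.48234 and ∂z/∂N = −n_y/n_z = −0.73657.
Gradient magnitude |∇z| = √(a² + b²) = √(0.23265 + 0.54254) = 0.88045.
True dip = arctan(0.88045) = 41.4°, dipping toward NNE (azimuth ≈ 033°).

41.4°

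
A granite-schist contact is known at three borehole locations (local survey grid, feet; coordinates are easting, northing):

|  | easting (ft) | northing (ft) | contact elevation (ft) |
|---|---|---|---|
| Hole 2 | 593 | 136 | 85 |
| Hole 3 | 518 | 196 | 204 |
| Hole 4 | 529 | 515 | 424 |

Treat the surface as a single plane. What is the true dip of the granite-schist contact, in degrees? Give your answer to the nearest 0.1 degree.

51.1°

Two edge vectors: Hole 2→Hole 3 = (-75, 60, 119), Hole 2→Hole 4 = (-64, 379, 339).
Normal n = (Hole 2→Hole 3) × (Hole 2→Hole 4) = (-24761, 17809, -24585).
So ∂z/∂easting = −n_x/n_z = −1.00716 and ∂z/∂northing = −n_y/n_z = 0.72438.
Gradient magnitude |∇z| = √(a² + b²) = √(1.01437 + 0.52473) = 1.24061.
True dip = arctan(1.24061) = 51.1°, dipping toward SE (azimuth ≈ 126°).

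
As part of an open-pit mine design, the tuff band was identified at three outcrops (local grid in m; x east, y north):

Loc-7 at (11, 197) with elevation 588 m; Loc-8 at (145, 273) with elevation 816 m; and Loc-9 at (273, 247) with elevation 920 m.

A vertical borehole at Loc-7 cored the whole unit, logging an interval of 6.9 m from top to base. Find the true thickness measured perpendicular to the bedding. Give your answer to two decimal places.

Two edge vectors: Loc-7→Loc-8 = (134, 76, 228), Loc-7→Loc-9 = (262, 50, 332).
Normal n = (Loc-7→Loc-8) × (Loc-7→Loc-9) = (13832, 15248, -13212).
So ∂z/∂x = −n_x/n_z = 1.04693 and ∂z/∂y = −n_y/n_z = 1.15410.
|∇z| = √(a²+b²) = 1.55821, so dip δ = arctan(1.55821) = 57.31°.
True thickness = vertical thickness × cos δ = 6.9 × cos 57.31° = 3.73 m.

3.73 m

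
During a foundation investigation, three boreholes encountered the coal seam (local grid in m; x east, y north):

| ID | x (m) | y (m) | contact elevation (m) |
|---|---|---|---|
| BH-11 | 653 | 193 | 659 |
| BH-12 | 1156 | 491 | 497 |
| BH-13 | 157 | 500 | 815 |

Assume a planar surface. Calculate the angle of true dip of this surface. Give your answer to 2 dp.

Let the plane be z = a·x + b·y + c.
BH-12−BH-11: 503a + 298b = −162;  BH-13−BH-11: −496a + 307b = 156.
Solving gives a = −0.31837, b = −0.00623.
Gradient magnitude |∇z| = √(a² + b²) = √(0.10136 + 0.00004) = 0.31844.
True dip = arctan(0.31844) = 17.66°, dipping toward E (azimuth ≈ 089°).

17.66°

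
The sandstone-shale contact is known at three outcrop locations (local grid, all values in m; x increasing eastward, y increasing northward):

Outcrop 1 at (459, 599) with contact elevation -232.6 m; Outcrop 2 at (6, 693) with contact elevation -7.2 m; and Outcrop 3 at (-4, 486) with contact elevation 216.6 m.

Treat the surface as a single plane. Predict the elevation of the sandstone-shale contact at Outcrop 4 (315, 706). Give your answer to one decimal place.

Two edge vectors: Outcrop 1→Outcrop 2 = (-453, 94, 225.4), Outcrop 1→Outcrop 3 = (-463, -113, 449.2).
Normal n = (Outcrop 1→Outcrop 2) × (Outcrop 1→Outcrop 3) = (67695, 99127.4, 94711).
So ∂z/∂x = −n_x/n_z = −0.71475 and ∂z/∂y = −n_y/n_z = −1.04663.
Intercept c from Outcrop 1: -232.6 + 328.07 + 626.93 = 722.40.
At (315, 706): z = −225.1 − 738.9 + 722.40 = -241.7 m.

-241.7 m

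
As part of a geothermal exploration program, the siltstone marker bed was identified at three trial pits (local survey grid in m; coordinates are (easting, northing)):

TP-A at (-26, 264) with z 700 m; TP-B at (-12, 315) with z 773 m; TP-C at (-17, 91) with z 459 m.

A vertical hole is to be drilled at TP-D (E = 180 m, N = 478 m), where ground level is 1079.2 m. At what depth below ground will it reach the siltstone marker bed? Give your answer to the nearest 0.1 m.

Two edge vectors: TP-A→TP-B = (14, 51, 73), TP-A→TP-C = (9, -173, -241).
Normal n = (TP-A→TP-B) × (TP-A→TP-C) = (338, 4031, -2881).
So ∂z/∂E = −n_x/n_z = 0.11732 and ∂z/∂N = −n_y/n_z = 1.39917.
Intercept c from TP-A: 700 + 3.05 − 369.38 = 333.67.
At (180, 478): z_contact = 21.12 + 668.80 + 333.67 = 1023.59 m.
Depth below ground = 1079.2 − 1023.59 = 55.6 m.

55.6 m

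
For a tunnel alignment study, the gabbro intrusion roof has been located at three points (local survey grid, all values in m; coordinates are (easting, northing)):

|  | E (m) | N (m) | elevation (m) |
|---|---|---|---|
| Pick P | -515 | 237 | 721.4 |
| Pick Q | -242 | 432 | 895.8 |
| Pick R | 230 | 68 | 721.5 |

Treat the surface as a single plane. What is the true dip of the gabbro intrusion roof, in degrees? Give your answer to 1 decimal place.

34.8°

Two edge vectors: Pick P→Pick Q = (273, 195, 174.4), Pick P→Pick R = (745, -169, 0.1).
Normal n = (Pick P→Pick Q) × (Pick P→Pick R) = (29493.1, 129900.7, -191412).
So ∂z/∂E = −n_x/n_z = 0.15408 and ∂z/∂N = −n_y/n_z = 0.67864.
Gradient magnitude |∇z| = √(a² + b²) = √(0.02374 + 0.46056) = 0.69592.
True dip = arctan(0.69592) = 34.8°, dipping toward SSW (azimuth ≈ 193°).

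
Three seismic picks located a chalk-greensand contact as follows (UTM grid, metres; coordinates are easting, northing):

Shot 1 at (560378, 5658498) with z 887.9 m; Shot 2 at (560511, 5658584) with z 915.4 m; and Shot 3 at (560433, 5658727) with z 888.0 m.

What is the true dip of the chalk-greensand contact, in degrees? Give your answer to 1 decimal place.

Let the plane be z = a·easting + b·northing + c.
Shot 2−Shot 1: 133a + 86b = 27.5;  Shot 3−Shot 1: 55a + 229b = 0.1.
Solving gives a = 0.24445, b = −0.05827.
Gradient magnitude |∇z| = √(a² + b²) = √(0.05975 + 0.00340) = 0.25130.
True dip = arctan(0.25130) = 14.1°, dipping toward WNW (azimuth ≈ 283°).

14.1°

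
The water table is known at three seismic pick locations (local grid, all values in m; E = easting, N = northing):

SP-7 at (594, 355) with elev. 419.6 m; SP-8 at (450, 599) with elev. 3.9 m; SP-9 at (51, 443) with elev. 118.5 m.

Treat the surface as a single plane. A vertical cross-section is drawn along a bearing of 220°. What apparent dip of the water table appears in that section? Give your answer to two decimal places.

44.07°

Two edge vectors: SP-7→SP-8 = (-144, 244, -415.7), SP-7→SP-9 = (-543, 88, -301.1).
Normal n = (SP-7→SP-8) × (SP-7→SP-9) = (-36886.8, 182366.7, 119820).
So ∂z/∂E = −n_x/n_z = 0.30785 and ∂z/∂N = −n_y/n_z = −1.52201.
Unit vector along 220° is (sin 220°, cos 220°) = (-0.6428, -0.7660).
Slope in that direction = a·(-0.6428) + b·(-0.7660) = 0.96804.
Apparent dip = arctan|0.96804| = 44.07° (true dip is 57.2°, so apparent ≤ true as expected).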